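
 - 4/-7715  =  4/7715 = 0.00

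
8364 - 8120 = 244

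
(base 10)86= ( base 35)2g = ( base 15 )5b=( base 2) 1010110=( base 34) 2i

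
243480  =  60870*4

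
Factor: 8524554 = 2^1 *3^1  *  97^2*151^1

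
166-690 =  - 524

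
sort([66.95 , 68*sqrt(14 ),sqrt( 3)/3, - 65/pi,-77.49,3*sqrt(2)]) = [ - 77.49, - 65/pi, sqrt(3)/3, 3 * sqrt(2 ), 66.95, 68 * sqrt(14 ) ] 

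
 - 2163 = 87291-89454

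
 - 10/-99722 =5/49861 = 0.00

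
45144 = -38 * ( - 1188)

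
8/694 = 4/347= 0.01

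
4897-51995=- 47098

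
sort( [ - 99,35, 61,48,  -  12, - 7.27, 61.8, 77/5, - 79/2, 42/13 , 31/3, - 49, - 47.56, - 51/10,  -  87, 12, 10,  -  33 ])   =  [ - 99, - 87, - 49, - 47.56 ,  -  79/2, - 33, - 12, - 7.27 , - 51/10, 42/13 , 10,31/3,12,  77/5, 35,48,61, 61.8]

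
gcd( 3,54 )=3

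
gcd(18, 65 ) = 1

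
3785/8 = 473+1/8 =473.12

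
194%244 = 194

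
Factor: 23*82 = 2^1*23^1* 41^1 = 1886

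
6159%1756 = 891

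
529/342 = 1+ 187/342  =  1.55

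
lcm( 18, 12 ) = 36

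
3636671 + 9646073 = 13282744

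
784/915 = 784/915  =  0.86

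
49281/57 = 864+11/19 = 864.58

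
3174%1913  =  1261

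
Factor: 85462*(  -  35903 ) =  - 3068342186 = - 2^1 * 7^1*13^1*19^1*  23^1*173^1*223^1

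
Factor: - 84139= - 11^1*7649^1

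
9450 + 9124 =18574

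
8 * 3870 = 30960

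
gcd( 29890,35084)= 98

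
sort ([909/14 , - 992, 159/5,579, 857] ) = [ - 992,159/5,909/14, 579,  857]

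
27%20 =7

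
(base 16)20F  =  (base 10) 527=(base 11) 43A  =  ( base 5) 4102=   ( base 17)1E0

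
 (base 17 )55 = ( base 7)156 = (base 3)10100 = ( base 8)132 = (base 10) 90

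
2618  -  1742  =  876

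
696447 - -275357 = 971804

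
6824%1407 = 1196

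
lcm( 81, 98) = 7938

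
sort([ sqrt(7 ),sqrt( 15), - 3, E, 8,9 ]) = [ - 3,sqrt(7 ),E,sqrt (15 ),8,9]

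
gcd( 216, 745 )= 1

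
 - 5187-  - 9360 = 4173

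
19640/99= 198 + 38/99 =198.38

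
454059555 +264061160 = 718120715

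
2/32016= 1/16008= 0.00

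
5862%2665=532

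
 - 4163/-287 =4163/287 = 14.51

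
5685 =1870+3815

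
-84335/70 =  - 16867/14 = -1204.79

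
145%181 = 145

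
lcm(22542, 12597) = 428298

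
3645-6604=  - 2959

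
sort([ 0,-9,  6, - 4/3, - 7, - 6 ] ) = [ - 9, - 7, - 6, - 4/3,  0, 6 ]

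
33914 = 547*62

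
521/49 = 10  +  31/49 = 10.63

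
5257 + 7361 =12618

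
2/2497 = 2/2497 = 0.00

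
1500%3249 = 1500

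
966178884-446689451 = 519489433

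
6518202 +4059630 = 10577832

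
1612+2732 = 4344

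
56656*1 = 56656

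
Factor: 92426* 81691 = 2^1 * 37^1*151^1*541^1*1249^1=7550372366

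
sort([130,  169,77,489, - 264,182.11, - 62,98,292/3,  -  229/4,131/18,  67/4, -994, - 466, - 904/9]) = [ - 994, - 466, - 264, - 904/9, - 62, - 229/4,131/18, 67/4,  77,292/3,98, 130 , 169,182.11 , 489 ] 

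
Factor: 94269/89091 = 31423/29697  =  3^( - 1 )*7^1*19^( - 1 ) * 67^2*521^(-1 ) 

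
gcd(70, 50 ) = 10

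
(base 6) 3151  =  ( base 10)715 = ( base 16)2CB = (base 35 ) kf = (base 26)11D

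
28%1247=28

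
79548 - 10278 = 69270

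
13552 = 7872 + 5680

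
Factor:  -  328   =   - 2^3 * 41^1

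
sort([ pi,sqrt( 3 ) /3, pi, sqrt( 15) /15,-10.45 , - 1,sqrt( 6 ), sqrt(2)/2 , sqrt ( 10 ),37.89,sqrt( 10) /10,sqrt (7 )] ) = [ - 10.45, - 1,sqrt ( 15)/15, sqrt( 10 )/10,sqrt( 3)/3,  sqrt ( 2)/2,sqrt (6 ), sqrt( 7), pi, pi,sqrt( 10), 37.89 ] 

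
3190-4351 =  - 1161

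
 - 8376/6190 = -4188/3095 = - 1.35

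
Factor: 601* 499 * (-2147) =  - 19^1*113^1*499^1*601^1 = -643883153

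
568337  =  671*847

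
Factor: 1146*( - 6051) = -2^1 * 3^2 * 191^1*2017^1=- 6934446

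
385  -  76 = 309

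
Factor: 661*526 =2^1*263^1*661^1 = 347686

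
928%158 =138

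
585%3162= 585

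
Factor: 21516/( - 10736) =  - 2^ (-2)*  3^1* 61^( - 1 )* 163^1  =  - 489/244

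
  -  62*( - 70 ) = 4340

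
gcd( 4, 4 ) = 4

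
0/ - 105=0/1 =- 0.00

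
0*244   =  0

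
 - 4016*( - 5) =20080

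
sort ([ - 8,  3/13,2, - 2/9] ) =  [ - 8, - 2/9,3/13,2 ] 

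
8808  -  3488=5320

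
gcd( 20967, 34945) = 6989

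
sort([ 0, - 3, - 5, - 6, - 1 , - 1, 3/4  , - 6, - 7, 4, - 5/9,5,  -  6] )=[ - 7, - 6, - 6, - 6, - 5, - 3, - 1, - 1, - 5/9,0,3/4,4,5]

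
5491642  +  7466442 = 12958084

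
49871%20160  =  9551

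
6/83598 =1/13933 = 0.00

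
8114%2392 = 938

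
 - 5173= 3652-8825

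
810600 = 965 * 840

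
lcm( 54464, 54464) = 54464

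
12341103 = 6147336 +6193767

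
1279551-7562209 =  - 6282658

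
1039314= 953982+85332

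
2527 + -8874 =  - 6347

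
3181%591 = 226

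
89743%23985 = 17788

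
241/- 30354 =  - 241/30354= - 0.01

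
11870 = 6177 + 5693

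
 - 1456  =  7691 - 9147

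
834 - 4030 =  - 3196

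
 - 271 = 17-288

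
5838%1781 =495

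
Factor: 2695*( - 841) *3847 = -5^1*7^2*11^1*29^2*3847^1 = -8719206265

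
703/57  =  12 + 1/3 = 12.33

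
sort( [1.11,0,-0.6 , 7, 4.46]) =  [ - 0.6, 0,1.11, 4.46,7 ] 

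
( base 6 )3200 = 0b1011010000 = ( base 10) 720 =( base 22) 1AG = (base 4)23100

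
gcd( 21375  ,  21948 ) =3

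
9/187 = 9/187=0.05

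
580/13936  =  145/3484=0.04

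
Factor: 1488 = 2^4*3^1*31^1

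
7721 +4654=12375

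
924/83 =924/83 = 11.13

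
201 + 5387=5588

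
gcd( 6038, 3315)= 1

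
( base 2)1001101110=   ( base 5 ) 4442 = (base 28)M6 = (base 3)212001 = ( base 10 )622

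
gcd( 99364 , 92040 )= 4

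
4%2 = 0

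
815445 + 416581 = 1232026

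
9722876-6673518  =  3049358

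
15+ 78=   93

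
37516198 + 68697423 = 106213621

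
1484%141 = 74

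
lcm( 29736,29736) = 29736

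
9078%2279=2241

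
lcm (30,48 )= 240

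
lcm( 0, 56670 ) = 0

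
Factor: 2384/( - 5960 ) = -2^1*5^( - 1) = - 2/5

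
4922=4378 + 544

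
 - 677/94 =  - 677/94=- 7.20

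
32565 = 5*6513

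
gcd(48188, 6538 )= 14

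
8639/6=8639/6 = 1439.83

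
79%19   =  3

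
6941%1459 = 1105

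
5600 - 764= 4836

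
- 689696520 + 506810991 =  - 182885529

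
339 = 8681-8342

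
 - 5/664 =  -5/664= - 0.01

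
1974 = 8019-6045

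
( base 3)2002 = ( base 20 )2g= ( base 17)35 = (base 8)70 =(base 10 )56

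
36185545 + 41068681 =77254226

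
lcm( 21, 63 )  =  63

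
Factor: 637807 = 571^1*1117^1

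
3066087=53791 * 57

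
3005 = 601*5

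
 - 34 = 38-72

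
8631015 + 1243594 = 9874609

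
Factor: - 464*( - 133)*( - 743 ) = - 45852016 = -2^4*7^1  *  19^1*29^1  *  743^1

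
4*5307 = 21228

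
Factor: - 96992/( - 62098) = 48496/31049 = 2^4*7^1*61^( - 1)*433^1*509^( - 1)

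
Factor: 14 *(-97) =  - 2^1*7^1*97^1  =  - 1358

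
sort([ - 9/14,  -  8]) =[- 8, - 9/14 ]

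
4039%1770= 499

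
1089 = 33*33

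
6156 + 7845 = 14001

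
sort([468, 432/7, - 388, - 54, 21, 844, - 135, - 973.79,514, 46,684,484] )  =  [-973.79, - 388, - 135,-54,  21, 46, 432/7,468,484,514,684, 844]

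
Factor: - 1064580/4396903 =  - 2^2*3^1 *5^1* 7^( - 1)*11^1*79^( - 1) * 1613^1*7951^( - 1 ) 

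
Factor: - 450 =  - 2^1 * 3^2*5^2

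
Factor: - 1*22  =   - 22  =  - 2^1*11^1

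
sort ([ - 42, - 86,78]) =[-86, - 42,78] 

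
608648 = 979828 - 371180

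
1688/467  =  1688/467 = 3.61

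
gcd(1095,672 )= 3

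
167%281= 167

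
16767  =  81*207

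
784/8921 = 784/8921 = 0.09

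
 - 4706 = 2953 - 7659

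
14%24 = 14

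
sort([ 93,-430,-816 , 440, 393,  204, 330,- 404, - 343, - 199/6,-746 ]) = [-816, - 746, - 430, - 404, - 343,  -  199/6, 93, 204, 330, 393, 440]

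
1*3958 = 3958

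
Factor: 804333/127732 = 2^ (-2)* 3^1*11^( - 1)*23^1*2903^(  -  1)*11657^1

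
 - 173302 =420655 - 593957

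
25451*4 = 101804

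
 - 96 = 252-348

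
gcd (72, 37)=1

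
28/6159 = 28/6159  =  0.00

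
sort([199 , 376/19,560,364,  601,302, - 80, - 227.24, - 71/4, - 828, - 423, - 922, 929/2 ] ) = [ - 922, - 828,  -  423, - 227.24, - 80, - 71/4,376/19, 199,302,364,929/2,560 , 601 ] 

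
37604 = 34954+2650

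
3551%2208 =1343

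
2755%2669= 86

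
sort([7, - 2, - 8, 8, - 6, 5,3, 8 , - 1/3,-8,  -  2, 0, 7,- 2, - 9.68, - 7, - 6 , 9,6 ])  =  [  -  9.68, - 8 , - 8,-7, - 6, -6, - 2, - 2, - 2,-1/3, 0, 3, 5,6,7,7, 8,8, 9] 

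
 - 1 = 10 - 11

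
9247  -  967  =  8280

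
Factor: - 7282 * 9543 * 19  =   - 2^1*3^1 * 11^1*19^1 * 331^1 * 3181^1 =- 1320350394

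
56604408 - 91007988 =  - 34403580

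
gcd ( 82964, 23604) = 28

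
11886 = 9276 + 2610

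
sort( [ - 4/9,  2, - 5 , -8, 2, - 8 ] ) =[ - 8, - 8, - 5, - 4/9, 2,  2]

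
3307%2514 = 793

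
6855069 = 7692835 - 837766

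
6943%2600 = 1743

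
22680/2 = 11340=11340.00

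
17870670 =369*48430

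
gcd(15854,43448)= 2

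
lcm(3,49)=147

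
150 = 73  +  77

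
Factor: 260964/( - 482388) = -3^1*11^1* 61^( - 1 ) = - 33/61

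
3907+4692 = 8599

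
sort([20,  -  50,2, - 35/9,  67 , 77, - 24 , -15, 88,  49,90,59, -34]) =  [ - 50, -34, - 24,-15, - 35/9,2,20,49 , 59,  67, 77,88 , 90 ]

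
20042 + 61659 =81701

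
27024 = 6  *4504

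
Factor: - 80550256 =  - 2^4 * 61^1*82531^1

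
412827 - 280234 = 132593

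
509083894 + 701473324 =1210557218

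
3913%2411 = 1502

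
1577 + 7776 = 9353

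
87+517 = 604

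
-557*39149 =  - 21805993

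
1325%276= 221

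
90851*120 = 10902120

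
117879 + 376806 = 494685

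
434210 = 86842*5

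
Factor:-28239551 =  - 431^1 * 65521^1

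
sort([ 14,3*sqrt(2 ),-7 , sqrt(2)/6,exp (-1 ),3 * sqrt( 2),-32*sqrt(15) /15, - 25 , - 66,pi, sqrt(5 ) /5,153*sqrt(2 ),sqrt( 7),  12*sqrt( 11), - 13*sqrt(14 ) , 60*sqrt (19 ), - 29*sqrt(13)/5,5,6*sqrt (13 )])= [ - 66,-13*sqrt( 14 ),-25, - 29*sqrt( 13)/5, - 32*sqrt( 15)/15, - 7,sqrt( 2 )/6,exp( - 1 ), sqrt( 5) /5,sqrt(7), pi,3*sqrt( 2 ), 3*sqrt ( 2 ), 5,14, 6*sqrt(13),12*sqrt(11 ),153*sqrt (2),60 * sqrt( 19) ] 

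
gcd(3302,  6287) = 1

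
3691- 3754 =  - 63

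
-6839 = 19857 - 26696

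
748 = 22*34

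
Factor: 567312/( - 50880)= - 2^( - 2 )*5^ ( - 1 )*223^1 = - 223/20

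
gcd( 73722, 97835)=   1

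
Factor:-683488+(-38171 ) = -3^1 * 293^1*821^1 = -  721659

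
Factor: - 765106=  - 2^1*382553^1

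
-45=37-82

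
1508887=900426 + 608461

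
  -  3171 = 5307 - 8478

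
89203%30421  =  28361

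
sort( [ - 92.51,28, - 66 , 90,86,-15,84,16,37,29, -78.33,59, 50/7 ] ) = [ - 92.51, - 78.33, - 66 , - 15 , 50/7,16,28,  29, 37,59,84,86, 90] 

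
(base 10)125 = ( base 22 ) 5f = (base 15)85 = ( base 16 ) 7D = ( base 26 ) 4l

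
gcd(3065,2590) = 5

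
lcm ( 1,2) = 2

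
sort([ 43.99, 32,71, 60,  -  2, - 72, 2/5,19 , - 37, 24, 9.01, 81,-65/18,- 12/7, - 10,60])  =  [ - 72, - 37, - 10,- 65/18, - 2, - 12/7, 2/5,9.01,19, 24,32,43.99,60,60, 71,  81 ]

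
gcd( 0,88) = 88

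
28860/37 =780 = 780.00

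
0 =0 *6317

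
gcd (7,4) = 1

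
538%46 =32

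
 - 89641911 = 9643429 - 99285340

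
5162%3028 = 2134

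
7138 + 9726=16864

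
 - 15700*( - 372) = 5840400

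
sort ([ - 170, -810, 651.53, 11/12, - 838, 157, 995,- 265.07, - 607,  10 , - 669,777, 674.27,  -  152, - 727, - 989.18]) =[ - 989.18, - 838, - 810,-727, - 669, - 607, - 265.07, - 170, - 152,11/12, 10,157, 651.53,674.27,777,995]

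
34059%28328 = 5731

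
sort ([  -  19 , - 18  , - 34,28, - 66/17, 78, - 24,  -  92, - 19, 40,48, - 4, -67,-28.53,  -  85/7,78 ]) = [ - 92, - 67,  -  34,-28.53, -24, - 19, - 19, - 18, - 85/7, - 4, - 66/17, 28,40,48,78, 78]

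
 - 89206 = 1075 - 90281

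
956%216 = 92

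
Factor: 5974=2^1*29^1*103^1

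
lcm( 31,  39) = 1209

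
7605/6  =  1267 + 1/2 = 1267.50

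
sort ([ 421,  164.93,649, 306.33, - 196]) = [ - 196, 164.93,306.33,421,649] 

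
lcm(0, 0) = 0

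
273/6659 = 273/6659=0.04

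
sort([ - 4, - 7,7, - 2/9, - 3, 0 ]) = [  -  7, - 4, - 3, - 2/9, 0, 7 ]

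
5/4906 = 5/4906 = 0.00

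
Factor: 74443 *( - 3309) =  - 3^1*17^1*29^1*151^1*1103^1 = - 246331887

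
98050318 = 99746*983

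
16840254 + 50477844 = 67318098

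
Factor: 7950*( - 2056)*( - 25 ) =2^4*3^1*5^4*53^1*257^1 = 408630000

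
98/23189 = 98/23189 = 0.00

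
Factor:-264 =  -  2^3*3^1*11^1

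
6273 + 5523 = 11796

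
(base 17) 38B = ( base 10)1014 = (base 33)UO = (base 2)1111110110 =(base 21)266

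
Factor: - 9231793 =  - 9231793^1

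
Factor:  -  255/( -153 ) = 5/3 = 3^(-1)*5^1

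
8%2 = 0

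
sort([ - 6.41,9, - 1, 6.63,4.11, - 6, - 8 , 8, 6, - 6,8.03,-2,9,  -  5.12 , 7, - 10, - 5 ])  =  [ - 10, - 8, - 6.41, -6, - 6, - 5.12, - 5, - 2,- 1 , 4.11,  6, 6.63,7,8,8.03,9 , 9]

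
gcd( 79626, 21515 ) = 1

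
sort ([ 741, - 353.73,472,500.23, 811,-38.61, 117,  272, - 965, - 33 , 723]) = [ - 965 , - 353.73,  -  38.61, - 33, 117, 272,472, 500.23, 723, 741, 811 ]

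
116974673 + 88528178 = 205502851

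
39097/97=403+ 6/97 = 403.06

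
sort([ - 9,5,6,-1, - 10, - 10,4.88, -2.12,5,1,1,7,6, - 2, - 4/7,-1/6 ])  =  [  -  10, -10,-9,-2.12, - 2, - 1, -4/7, - 1/6,1 , 1,  4.88,5,5,6,6 , 7 ] 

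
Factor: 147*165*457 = 3^2*5^1*7^2*11^1*457^1 =11084535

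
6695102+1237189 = 7932291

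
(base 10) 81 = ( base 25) 36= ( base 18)49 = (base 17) 4D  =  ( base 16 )51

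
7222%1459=1386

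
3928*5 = 19640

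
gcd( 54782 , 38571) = 559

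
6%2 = 0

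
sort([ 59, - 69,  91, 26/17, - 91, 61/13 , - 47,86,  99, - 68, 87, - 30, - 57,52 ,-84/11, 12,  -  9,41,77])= [ - 91,  -  69, - 68,-57, - 47, - 30,  -  9, - 84/11 , 26/17, 61/13, 12,41, 52,59, 77, 86,87, 91,  99] 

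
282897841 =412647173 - 129749332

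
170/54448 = 85/27224 =0.00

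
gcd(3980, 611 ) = 1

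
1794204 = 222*8082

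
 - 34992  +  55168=20176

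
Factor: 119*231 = 27489 = 3^1*7^2*11^1*17^1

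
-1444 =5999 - 7443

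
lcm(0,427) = 0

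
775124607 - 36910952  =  738213655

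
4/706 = 2/353 = 0.01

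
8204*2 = 16408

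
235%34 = 31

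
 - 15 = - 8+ - 7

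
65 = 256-191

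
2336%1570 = 766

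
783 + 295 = 1078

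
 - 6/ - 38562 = 1/6427 = 0.00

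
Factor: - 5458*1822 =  - 2^2*911^1* 2729^1 = -9944476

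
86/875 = 86/875 = 0.10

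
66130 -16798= 49332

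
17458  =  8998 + 8460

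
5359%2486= 387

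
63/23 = 63/23 = 2.74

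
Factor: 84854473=11^1*463^1 * 16661^1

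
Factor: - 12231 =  - 3^4*151^1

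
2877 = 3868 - 991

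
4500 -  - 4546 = 9046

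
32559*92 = 2995428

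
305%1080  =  305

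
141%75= 66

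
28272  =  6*4712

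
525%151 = 72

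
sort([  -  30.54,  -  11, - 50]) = [  -  50, - 30.54, - 11 ]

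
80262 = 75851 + 4411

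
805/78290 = 161/15658 = 0.01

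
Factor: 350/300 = 7/6 = 2^( - 1)* 3^( - 1)* 7^1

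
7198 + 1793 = 8991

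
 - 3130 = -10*313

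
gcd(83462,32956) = 2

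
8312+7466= 15778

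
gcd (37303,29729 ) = 7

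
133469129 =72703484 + 60765645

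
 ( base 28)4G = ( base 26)4o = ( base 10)128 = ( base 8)200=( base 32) 40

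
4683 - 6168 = -1485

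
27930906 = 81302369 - 53371463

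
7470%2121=1107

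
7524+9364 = 16888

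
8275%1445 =1050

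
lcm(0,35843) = 0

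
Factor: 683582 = 2^1*19^1*17989^1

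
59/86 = 59/86=0.69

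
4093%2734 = 1359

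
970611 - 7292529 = -6321918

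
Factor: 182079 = 3^2*20231^1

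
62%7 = 6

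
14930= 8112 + 6818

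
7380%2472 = 2436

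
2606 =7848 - 5242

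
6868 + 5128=11996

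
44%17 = 10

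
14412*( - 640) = - 9223680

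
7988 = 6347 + 1641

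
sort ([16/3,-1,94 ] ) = [ - 1,16/3,94]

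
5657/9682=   5657/9682= 0.58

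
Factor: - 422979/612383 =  - 3^1 * 277^1 * 509^1*612383^( - 1)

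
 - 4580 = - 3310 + -1270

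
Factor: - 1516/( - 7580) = 1/5 = 5^( -1)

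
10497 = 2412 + 8085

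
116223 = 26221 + 90002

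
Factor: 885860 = 2^2*5^1 * 44293^1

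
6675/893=7 + 424/893 = 7.47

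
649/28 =649/28 = 23.18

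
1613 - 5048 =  - 3435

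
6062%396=122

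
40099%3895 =1149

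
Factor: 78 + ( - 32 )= 46= 2^1*23^1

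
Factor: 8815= 5^1*41^1*43^1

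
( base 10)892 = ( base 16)37C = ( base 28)13O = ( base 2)1101111100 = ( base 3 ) 1020001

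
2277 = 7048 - 4771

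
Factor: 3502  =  2^1*17^1*103^1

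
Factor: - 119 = - 7^1 * 17^1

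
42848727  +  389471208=432319935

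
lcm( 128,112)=896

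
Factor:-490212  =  -2^2*3^4*17^1*89^1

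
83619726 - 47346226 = 36273500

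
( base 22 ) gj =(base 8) 563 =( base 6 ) 1415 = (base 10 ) 371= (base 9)452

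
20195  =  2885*7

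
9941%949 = 451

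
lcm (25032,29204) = 175224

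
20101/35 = 20101/35 = 574.31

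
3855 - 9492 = -5637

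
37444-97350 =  - 59906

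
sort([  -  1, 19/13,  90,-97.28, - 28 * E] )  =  [-97.28, - 28 * E, - 1,19/13,90 ] 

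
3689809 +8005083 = 11694892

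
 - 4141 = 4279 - 8420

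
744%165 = 84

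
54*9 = 486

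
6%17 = 6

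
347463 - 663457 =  - 315994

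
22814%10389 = 2036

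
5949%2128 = 1693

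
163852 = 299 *548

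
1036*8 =8288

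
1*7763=7763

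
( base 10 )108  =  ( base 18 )60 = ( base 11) 99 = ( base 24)4c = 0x6C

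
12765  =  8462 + 4303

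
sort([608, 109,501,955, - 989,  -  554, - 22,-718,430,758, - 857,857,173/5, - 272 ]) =[ - 989, - 857, - 718, - 554, - 272, - 22,173/5, 109,430, 501,608, 758,857,955 ]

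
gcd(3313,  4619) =1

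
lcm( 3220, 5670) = 260820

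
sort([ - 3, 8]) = [  -  3, 8 ] 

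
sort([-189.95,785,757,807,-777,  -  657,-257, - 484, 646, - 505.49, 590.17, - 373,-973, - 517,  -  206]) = [ - 973, - 777, - 657, - 517, - 505.49, - 484, - 373, - 257, -206, - 189.95,590.17,646 , 757, 785, 807]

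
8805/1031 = 8 + 557/1031=8.54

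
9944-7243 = 2701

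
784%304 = 176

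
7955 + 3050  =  11005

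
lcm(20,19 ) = 380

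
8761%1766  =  1697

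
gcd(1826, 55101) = 1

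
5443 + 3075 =8518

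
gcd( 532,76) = 76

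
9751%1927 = 116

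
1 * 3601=3601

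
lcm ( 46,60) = 1380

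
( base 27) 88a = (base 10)6058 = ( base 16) 17AA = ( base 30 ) 6LS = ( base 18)10ca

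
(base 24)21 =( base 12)41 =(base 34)1F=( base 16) 31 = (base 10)49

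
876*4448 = 3896448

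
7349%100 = 49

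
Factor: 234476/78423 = 2^2*3^(  -  1)*11^1*73^2*26141^(-1)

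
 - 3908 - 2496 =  - 6404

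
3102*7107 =22045914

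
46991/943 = 49 + 784/943 = 49.83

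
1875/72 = 26 + 1/24 =26.04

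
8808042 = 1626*5417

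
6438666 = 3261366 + 3177300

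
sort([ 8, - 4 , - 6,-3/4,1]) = [ - 6,-4 , - 3/4, 1,  8 ]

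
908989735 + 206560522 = 1115550257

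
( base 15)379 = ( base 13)489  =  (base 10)789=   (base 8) 1425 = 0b1100010101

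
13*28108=365404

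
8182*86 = 703652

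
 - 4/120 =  - 1/30 = -0.03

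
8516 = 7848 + 668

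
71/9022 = 71/9022= 0.01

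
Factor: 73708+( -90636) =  - 16928 = - 2^5* 23^2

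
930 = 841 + 89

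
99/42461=99/42461 =0.00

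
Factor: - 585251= - 585251^1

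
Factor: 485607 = 3^1*161869^1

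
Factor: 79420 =2^2*5^1*11^1 *19^2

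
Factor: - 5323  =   - 5323^1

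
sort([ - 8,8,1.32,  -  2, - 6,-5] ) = [ - 8, - 6, - 5 , - 2,1.32, 8 ] 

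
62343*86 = 5361498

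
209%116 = 93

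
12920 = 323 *40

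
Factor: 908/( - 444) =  - 227/111  =  - 3^( - 1) * 37^( - 1)*227^1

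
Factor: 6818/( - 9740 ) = - 7/10 = - 2^( - 1)*5^( - 1)*7^1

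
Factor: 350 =2^1 *5^2*7^1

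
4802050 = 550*8731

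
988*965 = 953420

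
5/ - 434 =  - 5/434 = - 0.01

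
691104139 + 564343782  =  1255447921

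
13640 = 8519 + 5121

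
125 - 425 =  - 300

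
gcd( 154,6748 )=14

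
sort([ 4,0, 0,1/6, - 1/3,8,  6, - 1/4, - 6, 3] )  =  [ - 6, - 1/3, - 1/4, 0,0,1/6,3, 4,6,8 ]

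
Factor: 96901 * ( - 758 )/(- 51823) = 2^1*7^1*29^(- 1)*109^1*127^1*379^1*1787^( - 1 )=73450958/51823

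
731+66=797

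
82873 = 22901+59972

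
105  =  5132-5027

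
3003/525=143/25 = 5.72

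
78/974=39/487 = 0.08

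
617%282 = 53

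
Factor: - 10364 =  - 2^2 * 2591^1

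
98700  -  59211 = 39489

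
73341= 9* 8149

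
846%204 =30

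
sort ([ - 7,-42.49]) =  [ - 42.49, - 7]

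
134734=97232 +37502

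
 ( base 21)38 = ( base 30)2B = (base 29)2D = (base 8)107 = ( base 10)71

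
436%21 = 16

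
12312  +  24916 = 37228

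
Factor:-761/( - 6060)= 2^ ( - 2)*3^( - 1 )*5^(-1)*101^( - 1 )*761^1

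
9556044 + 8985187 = 18541231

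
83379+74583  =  157962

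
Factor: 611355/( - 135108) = -2^ ( - 2 )*3^(-4 )*5^1 * 53^1*139^( - 1)*769^1=- 203785/45036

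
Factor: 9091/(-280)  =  -2^( - 3)*5^ ( - 1 ) * 7^(-1)*9091^1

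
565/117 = 4 + 97/117= 4.83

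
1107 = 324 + 783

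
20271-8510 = 11761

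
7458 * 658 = 4907364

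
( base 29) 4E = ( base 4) 2002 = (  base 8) 202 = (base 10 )130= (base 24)5A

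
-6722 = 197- 6919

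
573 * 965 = 552945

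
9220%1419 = 706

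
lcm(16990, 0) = 0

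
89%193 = 89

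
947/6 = 157 + 5/6 = 157.83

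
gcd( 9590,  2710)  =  10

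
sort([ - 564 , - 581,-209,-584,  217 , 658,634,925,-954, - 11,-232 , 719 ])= [-954,  -  584 ,  -  581, -564,  -  232 , -209, - 11,  217,634,  658, 719, 925]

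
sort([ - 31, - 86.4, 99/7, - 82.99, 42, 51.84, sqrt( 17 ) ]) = [ - 86.4,  -  82.99, - 31,sqrt( 17 ), 99/7, 42, 51.84]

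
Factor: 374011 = 11^3*281^1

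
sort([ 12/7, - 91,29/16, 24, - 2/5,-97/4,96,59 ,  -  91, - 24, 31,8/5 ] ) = [ - 91, - 91, - 97/4, - 24, -2/5,8/5,12/7,29/16, 24,31, 59,96]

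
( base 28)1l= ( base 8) 61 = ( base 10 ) 49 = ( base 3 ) 1211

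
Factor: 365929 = 365929^1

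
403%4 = 3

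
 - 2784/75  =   - 928/25 =-  37.12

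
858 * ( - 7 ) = -6006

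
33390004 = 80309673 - 46919669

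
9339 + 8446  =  17785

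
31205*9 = 280845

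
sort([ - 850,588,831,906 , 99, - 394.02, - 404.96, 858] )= [ - 850, - 404.96 , - 394.02, 99 , 588,831, 858,906]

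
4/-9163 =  - 1 + 9159/9163 = - 0.00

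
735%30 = 15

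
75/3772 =75/3772 = 0.02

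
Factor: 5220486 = 2^1*3^2 * 290027^1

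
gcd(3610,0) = 3610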